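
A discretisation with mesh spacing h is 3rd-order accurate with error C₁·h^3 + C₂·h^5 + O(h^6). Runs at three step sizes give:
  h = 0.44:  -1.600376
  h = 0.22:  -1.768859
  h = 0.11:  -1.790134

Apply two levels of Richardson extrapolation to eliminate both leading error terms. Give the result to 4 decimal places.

First eliminate the h^3 term (factor 2^3 = 8):
  B₁ = (8·(-1.768859) − (-1.600376))/7 = -1.792928
  B₂ = (8·(-1.790134) − (-1.768859))/7 = -1.793173
Then eliminate the h^5 term (factor 2^5 = 32):
  (32·(-1.793173) − (-1.792928))/31 = -1.793181

-1.7932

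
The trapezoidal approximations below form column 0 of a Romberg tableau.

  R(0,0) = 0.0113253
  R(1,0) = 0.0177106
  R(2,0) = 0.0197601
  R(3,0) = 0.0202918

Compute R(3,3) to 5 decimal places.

Richardson extrapolation on the trapezoidal column (denominator 4−1=3):
R(1,1) = (4·0.0177106 − 0.0113253) / 3 = 0.0198390
R(2,1) = (4·0.0197601 − 0.0177106) / 3 = 0.0204433
R(3,1) = (4·0.0202918 − 0.0197601) / 3 = 0.0204690
R(2,2) = (16·0.0204433 − 0.0198390) / 15 = 0.0204836
R(3,2) = (16·0.0204690 − 0.0204433) / 15 = 0.0204707
R(3,3) = 0.0204707 + (0.0204707 − 0.0204836)/63 = 0.0204705

0.02047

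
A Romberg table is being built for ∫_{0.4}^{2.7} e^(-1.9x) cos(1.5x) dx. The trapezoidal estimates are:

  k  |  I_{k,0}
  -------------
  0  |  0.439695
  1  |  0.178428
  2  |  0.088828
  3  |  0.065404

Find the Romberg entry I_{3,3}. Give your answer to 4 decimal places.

0.0575

Richardson extrapolation on the trapezoidal column (denominator 4−1=3):
I_{1,1} = (4·0.178428 − 0.439695) / 3 = 0.091339
I_{2,1} = 0.088828 + (0.088828 − 0.178428)/3 = 0.058961
I_{3,1} = 0.065404 + (0.065404 − 0.088828)/3 = 0.057596
I_{2,2} = (16·0.058961 − 0.091339) / 15 = 0.056802
I_{3,2} = (16·0.057596 − 0.058961) / 15 = 0.057505
I_{3,3} = 0.057505 + (0.057505 − 0.056802)/63 = 0.057516
(Column j=1 coincides with Simpson's rule on the same nodes.)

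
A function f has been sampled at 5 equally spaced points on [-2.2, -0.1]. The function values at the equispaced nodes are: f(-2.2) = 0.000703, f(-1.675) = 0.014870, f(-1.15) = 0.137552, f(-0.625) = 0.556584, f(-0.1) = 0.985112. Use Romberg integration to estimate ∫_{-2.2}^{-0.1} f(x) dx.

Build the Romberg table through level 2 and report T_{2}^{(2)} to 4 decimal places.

0.6262

T_{0}^{(0)} (trapezoid, 1 panel, h=2.1000): 1.035106
T_{1}^{(0)} (trapezoid, 2 panels, h=1.0500): 0.661982
T_{2}^{(0)} (trapezoid, 4 panels, h=0.5250): 0.631005
T_{1}^{(1)} = 0.661982 + (0.661982 − 1.035106)/3 = 0.537607
T_{2}^{(1)} = 0.631005 + (0.631005 − 0.661982)/3 = 0.620679
T_{2}^{(2)} = 0.620679 + (0.620679 − 0.537607)/15 = 0.626217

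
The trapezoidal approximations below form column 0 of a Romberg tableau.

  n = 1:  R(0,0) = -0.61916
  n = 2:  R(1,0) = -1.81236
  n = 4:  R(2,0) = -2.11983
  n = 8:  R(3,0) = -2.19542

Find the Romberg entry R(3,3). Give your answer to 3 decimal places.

-2.220

R(1,1) = -1.81236 + (-1.81236 − (-0.61916))/3 = -2.21009
R(2,1) = (4·(-2.11983) − (-1.81236)) / 3 = -2.22232
R(3,1) = (4·(-2.19542) − (-2.11983)) / 3 = -2.22062
R(2,2) = (16·(-2.22232) − (-2.21009)) / 15 = -2.22314
R(3,2) = (16·(-2.22062) − (-2.22232)) / 15 = -2.22051
R(3,3) = -2.22051 + (-2.22051 − (-2.22314))/63 = -2.22047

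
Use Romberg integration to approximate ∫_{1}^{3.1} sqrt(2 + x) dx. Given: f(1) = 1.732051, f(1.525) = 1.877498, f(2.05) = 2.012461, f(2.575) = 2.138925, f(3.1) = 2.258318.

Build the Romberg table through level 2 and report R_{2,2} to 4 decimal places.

R_{0,0} (trapezoid, 1 panel, h=2.1000): 4.189887
R_{1,0} (trapezoid, 2 panels, h=1.0500): 4.208028
R_{2,0} (trapezoid, 4 panels, h=0.5250): 4.212636
R_{1,1} = 4.208028 + (4.208028 − 4.189887)/3 = 4.214075
R_{2,1} = 4.212636 + (4.212636 − 4.208028)/3 = 4.214172
R_{2,2} = 4.214172 + (4.214172 − 4.214075)/15 = 4.214178

4.2142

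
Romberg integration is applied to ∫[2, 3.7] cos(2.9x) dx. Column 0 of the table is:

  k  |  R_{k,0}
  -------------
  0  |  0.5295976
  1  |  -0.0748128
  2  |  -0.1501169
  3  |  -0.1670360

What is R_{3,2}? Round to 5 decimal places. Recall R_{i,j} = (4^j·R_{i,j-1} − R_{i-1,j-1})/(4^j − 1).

-0.17251

R_{2,1} = (4·(-0.1501169) − (-0.0748128)) / 3 = -0.1752183
R_{3,1} = (4·(-0.1670360) − (-0.1501169)) / 3 = -0.1726757
R_{3,2} = -0.1726757 + (-0.1726757 − (-0.1752183))/15 = -0.1725062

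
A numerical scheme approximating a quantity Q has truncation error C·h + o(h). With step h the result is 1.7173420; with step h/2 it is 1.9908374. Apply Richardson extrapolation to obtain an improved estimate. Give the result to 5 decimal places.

Extrapolated value = (2·A(h/2) − A(h)) / (2 − 1)
= (2·1.9908374 − 1.7173420) / 1
= 2.2643328 / 1 = 2.2643328

2.26433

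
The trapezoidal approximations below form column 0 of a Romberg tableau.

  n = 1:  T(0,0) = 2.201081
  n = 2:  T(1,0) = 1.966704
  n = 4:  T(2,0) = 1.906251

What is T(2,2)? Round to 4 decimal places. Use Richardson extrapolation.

1.8859

T(1,1) = (4·1.966704 − 2.201081) / 3 = 1.888578
T(2,1) = (4·1.906251 − 1.966704) / 3 = 1.886100
T(2,2) = 1.886100 + (1.886100 − 1.888578)/15 = 1.885935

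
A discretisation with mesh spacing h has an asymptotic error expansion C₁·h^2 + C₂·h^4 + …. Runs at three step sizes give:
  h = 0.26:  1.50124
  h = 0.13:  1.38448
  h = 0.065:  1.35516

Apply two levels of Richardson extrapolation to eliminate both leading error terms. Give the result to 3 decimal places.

First eliminate the h^2 term (factor 2^2 = 4):
  B₁ = (4·1.38448 − 1.50124)/3 = 1.34556
  B₂ = (4·1.35516 − 1.38448)/3 = 1.34539
Then eliminate the h^4 term (factor 2^4 = 16):
  (16·1.34539 − 1.34556)/15 = 1.34538

1.345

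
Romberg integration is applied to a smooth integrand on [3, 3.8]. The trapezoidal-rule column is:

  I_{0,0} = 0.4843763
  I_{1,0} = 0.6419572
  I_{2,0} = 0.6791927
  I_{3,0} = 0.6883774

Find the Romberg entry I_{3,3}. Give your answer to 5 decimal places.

Richardson extrapolation on the trapezoidal column (denominator 4−1=3):
I_{1,1} = (4·0.6419572 − 0.4843763) / 3 = 0.6944842
I_{2,1} = (4·0.6791927 − 0.6419572) / 3 = 0.6916045
I_{3,1} = 0.6883774 + (0.6883774 − 0.6791927)/3 = 0.6914390
I_{2,2} = 0.6916045 + (0.6916045 − 0.6944842)/15 = 0.6914125
I_{3,2} = 0.6914390 + (0.6914390 − 0.6916045)/15 = 0.6914280
I_{3,3} = (64·0.6914280 − 0.6914125) / 63 = 0.6914282

0.69143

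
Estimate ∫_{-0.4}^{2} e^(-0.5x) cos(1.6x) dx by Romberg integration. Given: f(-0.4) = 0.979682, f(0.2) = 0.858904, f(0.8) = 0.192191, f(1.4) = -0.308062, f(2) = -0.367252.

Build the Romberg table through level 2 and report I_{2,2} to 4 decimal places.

0.6459

I_{0,0} (trapezoid, 1 panel, h=2.4000): 0.734916
I_{1,0} (trapezoid, 2 panels, h=1.2000): 0.598087
I_{2,0} (trapezoid, 4 panels, h=0.6000): 0.629549
I_{1,1} = 0.598087 + (0.598087 − 0.734916)/3 = 0.552477
I_{2,1} = 0.629549 + (0.629549 − 0.598087)/3 = 0.640036
I_{2,2} = 0.640036 + (0.640036 − 0.552477)/15 = 0.645873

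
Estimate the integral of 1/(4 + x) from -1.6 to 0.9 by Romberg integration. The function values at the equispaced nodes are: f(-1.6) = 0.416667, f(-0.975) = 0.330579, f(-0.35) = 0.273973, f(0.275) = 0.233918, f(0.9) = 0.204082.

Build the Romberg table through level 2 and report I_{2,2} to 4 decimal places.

0.7138

I_{0,0} (trapezoid, 1 panel, h=2.5000): 0.775936
I_{1,0} (trapezoid, 2 panels, h=1.2500): 0.730434
I_{2,0} (trapezoid, 4 panels, h=0.6250): 0.718028
I_{1,1} = 0.730434 + (0.730434 − 0.775936)/3 = 0.715267
I_{2,1} = 0.718028 + (0.718028 − 0.730434)/3 = 0.713893
I_{2,2} = 0.713893 + (0.713893 − 0.715267)/15 = 0.713801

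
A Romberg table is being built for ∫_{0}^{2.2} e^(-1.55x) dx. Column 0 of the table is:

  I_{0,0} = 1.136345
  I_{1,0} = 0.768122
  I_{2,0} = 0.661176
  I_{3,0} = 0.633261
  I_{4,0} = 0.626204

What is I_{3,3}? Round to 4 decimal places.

0.6238

Richardson extrapolation on the trapezoidal column (denominator 4−1=3):
I_{1,1} = 0.768122 + (0.768122 − 1.136345)/3 = 0.645381
I_{2,1} = 0.661176 + (0.661176 − 0.768122)/3 = 0.625527
I_{3,1} = 0.633261 + (0.633261 − 0.661176)/3 = 0.623956
I_{2,2} = (16·0.625527 − 0.645381) / 15 = 0.624203
I_{3,2} = 0.623956 + (0.623956 − 0.625527)/15 = 0.623851
I_{3,3} = 0.623851 + (0.623851 − 0.624203)/63 = 0.623845
(Column j=1 coincides with Simpson's rule on the same nodes.)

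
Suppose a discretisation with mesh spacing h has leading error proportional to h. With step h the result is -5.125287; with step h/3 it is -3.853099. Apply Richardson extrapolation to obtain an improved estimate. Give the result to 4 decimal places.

Extrapolated value = (3·A(h/3) − A(h)) / (3 − 1)
= (3·(-3.853099) − (-5.125287)) / 2
= -6.434010 / 2 = -3.217005

-3.2170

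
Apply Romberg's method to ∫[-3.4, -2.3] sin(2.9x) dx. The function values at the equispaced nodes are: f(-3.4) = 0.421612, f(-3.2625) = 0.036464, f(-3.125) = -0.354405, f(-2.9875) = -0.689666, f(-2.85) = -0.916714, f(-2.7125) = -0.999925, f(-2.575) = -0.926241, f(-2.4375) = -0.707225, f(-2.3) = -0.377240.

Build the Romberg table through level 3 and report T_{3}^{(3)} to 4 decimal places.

-0.6320

T_{0}^{(0)} (trapezoid, 1 panel, h=1.1000): 0.024405
T_{1}^{(0)} (trapezoid, 2 panels, h=0.5500): -0.491990
T_{2}^{(0)} (trapezoid, 4 panels, h=0.2750): -0.598173
T_{3}^{(0)} (trapezoid, 8 panels, h=0.1375): -0.623635
T_{1}^{(1)} = -0.491990 + (-0.491990 − 0.024405)/3 = -0.664122
T_{2}^{(1)} = -0.598173 + (-0.598173 − (-0.491990))/3 = -0.633567
T_{3}^{(1)} = -0.623635 + (-0.623635 − (-0.598173))/3 = -0.632122
T_{2}^{(2)} = -0.633567 + (-0.633567 − (-0.664122))/15 = -0.631530
T_{3}^{(2)} = -0.632122 + (-0.632122 − (-0.633567))/15 = -0.632026
T_{3}^{(3)} = -0.632026 + (-0.632026 − (-0.631530))/63 = -0.632034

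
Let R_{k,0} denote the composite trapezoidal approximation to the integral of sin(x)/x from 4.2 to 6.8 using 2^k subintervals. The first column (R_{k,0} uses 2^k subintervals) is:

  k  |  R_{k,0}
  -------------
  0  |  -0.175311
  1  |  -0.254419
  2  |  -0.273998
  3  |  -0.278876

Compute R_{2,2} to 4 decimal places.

R_{1,1} = (4·(-0.254419) − (-0.175311)) / 3 = -0.280788
R_{2,1} = (4·(-0.273998) − (-0.254419)) / 3 = -0.280524
R_{2,2} = (16·(-0.280524) − (-0.280788)) / 15 = -0.280506

-0.2805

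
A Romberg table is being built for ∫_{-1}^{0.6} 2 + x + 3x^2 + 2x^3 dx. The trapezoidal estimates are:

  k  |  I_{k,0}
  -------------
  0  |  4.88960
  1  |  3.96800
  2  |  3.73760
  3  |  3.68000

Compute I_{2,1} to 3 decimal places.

Richardson extrapolation on the trapezoidal column (denominator 4−1=3):
I_{2,1} = (4·3.73760 − 3.96800) / 3 = 3.66080
(Column j=1 coincides with Simpson's rule on the same nodes.)

3.661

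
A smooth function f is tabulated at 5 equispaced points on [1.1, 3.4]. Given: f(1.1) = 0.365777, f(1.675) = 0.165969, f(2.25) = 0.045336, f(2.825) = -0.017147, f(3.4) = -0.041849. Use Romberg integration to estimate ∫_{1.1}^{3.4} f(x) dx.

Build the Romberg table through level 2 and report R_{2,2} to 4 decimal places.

R_{0,0} (trapezoid, 1 panel, h=2.3000): 0.372517
R_{1,0} (trapezoid, 2 panels, h=1.1500): 0.238395
R_{2,0} (trapezoid, 4 panels, h=0.5750): 0.204770
R_{1,1} = 0.238395 + (0.238395 − 0.372517)/3 = 0.193688
R_{2,1} = 0.204770 + (0.204770 − 0.238395)/3 = 0.193562
R_{2,2} = 0.193562 + (0.193562 − 0.193688)/15 = 0.193554

0.1936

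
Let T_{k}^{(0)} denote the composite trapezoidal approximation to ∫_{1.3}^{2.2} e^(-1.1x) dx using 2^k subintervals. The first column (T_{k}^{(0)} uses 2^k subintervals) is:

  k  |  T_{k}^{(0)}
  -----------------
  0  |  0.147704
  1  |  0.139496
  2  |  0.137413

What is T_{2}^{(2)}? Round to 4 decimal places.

0.1367

Richardson extrapolation on the trapezoidal column (denominator 4−1=3):
T_{1}^{(1)} = (4·0.139496 − 0.147704) / 3 = 0.136760
T_{2}^{(1)} = (4·0.137413 − 0.139496) / 3 = 0.136719
T_{2}^{(2)} = 0.136719 + (0.136719 − 0.136760)/15 = 0.136716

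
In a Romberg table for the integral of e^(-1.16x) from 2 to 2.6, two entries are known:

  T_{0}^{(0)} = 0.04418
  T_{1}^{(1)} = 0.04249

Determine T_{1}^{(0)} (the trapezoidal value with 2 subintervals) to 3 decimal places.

0.043

From T_{1}^{(1)} = (4·T_{1}^{(0)} − T_{0}^{(0)})/3, solve for T_{1}^{(0)}:
4·T_{1}^{(0)} = 3·0.04249 + 0.04418 = 0.17165
T_{1}^{(0)} = 0.04291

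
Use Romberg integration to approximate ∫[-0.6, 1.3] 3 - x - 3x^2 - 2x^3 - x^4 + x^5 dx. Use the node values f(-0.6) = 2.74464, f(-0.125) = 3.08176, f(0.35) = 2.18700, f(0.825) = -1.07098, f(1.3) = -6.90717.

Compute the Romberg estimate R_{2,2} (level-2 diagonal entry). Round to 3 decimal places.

R_{0,0} (trapezoid, 1 panel, h=1.9000): -3.95440
R_{1,0} (trapezoid, 2 panels, h=0.9500): 0.10045
R_{2,0} (trapezoid, 4 panels, h=0.4750): 1.00534
R_{1,1} = 0.10045 + (0.10045 − (-3.95440))/3 = 1.45207
R_{2,1} = 1.00534 + (1.00534 − 0.10045)/3 = 1.30697
R_{2,2} = 1.30697 + (1.30697 − 1.45207)/15 = 1.29730

1.297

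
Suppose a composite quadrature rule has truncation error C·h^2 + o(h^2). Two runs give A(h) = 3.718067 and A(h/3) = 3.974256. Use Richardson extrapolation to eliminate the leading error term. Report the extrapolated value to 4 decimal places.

The leading error scales as h^2; refining by a factor of 3 reduces it by 3^2 = 9.
Extrapolated value = (9·A(h/3) − A(h)) / (9 − 1)
= (9·3.974256 − 3.718067) / 8
= 32.050237 / 8 = 4.006280

4.0063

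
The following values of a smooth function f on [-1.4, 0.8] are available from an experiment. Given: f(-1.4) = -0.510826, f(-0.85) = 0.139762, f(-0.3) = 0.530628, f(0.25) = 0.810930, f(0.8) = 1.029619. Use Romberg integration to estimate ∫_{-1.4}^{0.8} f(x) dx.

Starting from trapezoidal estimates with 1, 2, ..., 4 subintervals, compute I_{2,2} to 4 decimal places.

I_{0,0} (trapezoid, 1 panel, h=2.2000): 0.570672
I_{1,0} (trapezoid, 2 panels, h=1.1000): 0.869027
I_{2,0} (trapezoid, 4 panels, h=0.5500): 0.957394
I_{1,1} = 0.869027 + (0.869027 − 0.570672)/3 = 0.968479
I_{2,1} = 0.957394 + (0.957394 − 0.869027)/3 = 0.986850
I_{2,2} = 0.986850 + (0.986850 − 0.968479)/15 = 0.988075

0.9881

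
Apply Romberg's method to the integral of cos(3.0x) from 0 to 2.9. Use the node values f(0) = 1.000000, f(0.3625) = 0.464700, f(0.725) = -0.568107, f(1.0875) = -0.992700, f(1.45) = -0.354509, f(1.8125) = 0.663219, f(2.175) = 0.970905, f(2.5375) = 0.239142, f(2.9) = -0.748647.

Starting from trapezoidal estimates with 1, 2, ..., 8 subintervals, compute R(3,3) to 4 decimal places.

R(0,0) (trapezoid, 1 panel, h=2.9000): 0.364462
R(1,0) (trapezoid, 2 panels, h=1.4500): -0.331807
R(2,0) (trapezoid, 4 panels, h=0.7250): 0.126125
R(3,0) (trapezoid, 8 panels, h=0.3625): 0.198768
R(1,1) = -0.331807 + (-0.331807 − 0.364462)/3 = -0.563897
R(2,1) = 0.126125 + (0.126125 − (-0.331807))/3 = 0.278769
R(3,1) = 0.198768 + (0.198768 − 0.126125)/3 = 0.222982
R(2,2) = 0.278769 + (0.278769 − (-0.563897))/15 = 0.334947
R(3,2) = 0.222982 + (0.222982 − 0.278769)/15 = 0.219263
R(3,3) = 0.219263 + (0.219263 − 0.334947)/63 = 0.217427

0.2174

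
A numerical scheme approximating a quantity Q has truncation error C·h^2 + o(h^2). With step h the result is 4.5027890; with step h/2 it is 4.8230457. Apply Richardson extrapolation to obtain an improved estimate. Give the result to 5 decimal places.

The leading error scales as h^2; refining by a factor of 2 reduces it by 2^2 = 4.
Extrapolated value = (4·A(h/2) − A(h)) / (4 − 1)
= (4·4.8230457 − 4.5027890) / 3
= 14.7893938 / 3 = 4.9297979

4.92980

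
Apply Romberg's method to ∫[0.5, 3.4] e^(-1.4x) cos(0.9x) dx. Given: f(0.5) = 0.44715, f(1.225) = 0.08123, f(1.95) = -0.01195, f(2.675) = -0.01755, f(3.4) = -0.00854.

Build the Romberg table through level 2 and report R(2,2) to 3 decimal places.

0.160

R(0,0) (trapezoid, 1 panel, h=2.9000): 0.63598
R(1,0) (trapezoid, 2 panels, h=1.4500): 0.30066
R(2,0) (trapezoid, 4 panels, h=0.7250): 0.19650
R(1,1) = 0.30066 + (0.30066 − 0.63598)/3 = 0.18889
R(2,1) = 0.19650 + (0.19650 − 0.30066)/3 = 0.16178
R(2,2) = 0.16178 + (0.16178 − 0.18889)/15 = 0.15997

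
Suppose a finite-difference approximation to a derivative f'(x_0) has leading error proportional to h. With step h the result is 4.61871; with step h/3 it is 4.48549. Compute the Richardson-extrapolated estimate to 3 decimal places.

The leading error scales as h; refining by a factor of 3 reduces it by 3^1 = 3.
Extrapolated value = (3·A(h/3) − A(h)) / (3 − 1)
= (3·4.48549 − 4.61871) / 2
= 8.83776 / 2 = 4.41888

4.419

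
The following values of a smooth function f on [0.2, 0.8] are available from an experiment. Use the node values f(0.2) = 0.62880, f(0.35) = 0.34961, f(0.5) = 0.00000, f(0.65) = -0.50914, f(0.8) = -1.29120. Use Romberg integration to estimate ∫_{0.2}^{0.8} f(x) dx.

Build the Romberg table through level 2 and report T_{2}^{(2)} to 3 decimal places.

-0.065

T_{0}^{(0)} (trapezoid, 1 panel, h=0.6000): -0.19872
T_{1}^{(0)} (trapezoid, 2 panels, h=0.3000): -0.09936
T_{2}^{(0)} (trapezoid, 4 panels, h=0.1500): -0.07361
T_{1}^{(1)} = -0.09936 + (-0.09936 − (-0.19872))/3 = -0.06624
T_{2}^{(1)} = -0.07361 + (-0.07361 − (-0.09936))/3 = -0.06503
T_{2}^{(2)} = -0.06503 + (-0.06503 − (-0.06624))/15 = -0.06495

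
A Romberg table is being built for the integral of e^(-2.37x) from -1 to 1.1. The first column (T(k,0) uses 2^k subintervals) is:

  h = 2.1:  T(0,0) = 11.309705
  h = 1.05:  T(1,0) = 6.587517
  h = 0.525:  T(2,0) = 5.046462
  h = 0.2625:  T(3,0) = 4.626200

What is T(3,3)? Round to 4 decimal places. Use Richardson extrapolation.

4.4827

T(1,1) = 6.587517 + (6.587517 − 11.309705)/3 = 5.013454
T(2,1) = (4·5.046462 − 6.587517) / 3 = 4.532777
T(3,1) = 4.626200 + (4.626200 − 5.046462)/3 = 4.486113
T(2,2) = 4.532777 + (4.532777 − 5.013454)/15 = 4.500732
T(3,2) = (16·4.486113 − 4.532777) / 15 = 4.483002
T(3,3) = 4.483002 + (4.483002 − 4.500732)/63 = 4.482721
(Column j=1 coincides with Simpson's rule on the same nodes.)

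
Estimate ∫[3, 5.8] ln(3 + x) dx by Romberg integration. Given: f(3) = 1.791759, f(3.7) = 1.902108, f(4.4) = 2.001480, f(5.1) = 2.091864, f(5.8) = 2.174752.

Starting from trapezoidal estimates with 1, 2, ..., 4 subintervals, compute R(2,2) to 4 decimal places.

R(0,0) (trapezoid, 1 panel, h=2.8000): 5.553115
R(1,0) (trapezoid, 2 panels, h=1.4000): 5.578630
R(2,0) (trapezoid, 4 panels, h=0.7000): 5.585095
R(1,1) = 5.578630 + (5.578630 − 5.553115)/3 = 5.587135
R(2,1) = 5.585095 + (5.585095 − 5.578630)/3 = 5.587250
R(2,2) = 5.587250 + (5.587250 − 5.587135)/15 = 5.587258

5.5873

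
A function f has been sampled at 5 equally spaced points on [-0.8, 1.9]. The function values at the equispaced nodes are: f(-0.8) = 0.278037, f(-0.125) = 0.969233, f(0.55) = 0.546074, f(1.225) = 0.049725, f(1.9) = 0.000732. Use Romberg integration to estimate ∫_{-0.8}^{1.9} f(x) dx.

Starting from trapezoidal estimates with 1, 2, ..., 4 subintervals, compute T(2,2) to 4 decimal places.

T(0,0) (trapezoid, 1 panel, h=2.7000): 0.376338
T(1,0) (trapezoid, 2 panels, h=1.3500): 0.925369
T(2,0) (trapezoid, 4 panels, h=0.6750): 1.150481
T(1,1) = 0.925369 + (0.925369 − 0.376338)/3 = 1.108379
T(2,1) = 1.150481 + (1.150481 − 0.925369)/3 = 1.225518
T(2,2) = 1.225518 + (1.225518 − 1.108379)/15 = 1.233327

1.2333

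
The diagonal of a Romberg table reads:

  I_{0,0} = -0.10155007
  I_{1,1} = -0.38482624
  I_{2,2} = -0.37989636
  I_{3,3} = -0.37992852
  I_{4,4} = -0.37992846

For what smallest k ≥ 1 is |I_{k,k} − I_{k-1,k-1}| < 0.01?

k = 2

|I_{1,1} − I_{0,0}| = 0.28327617 ≥ 0.01
|I_{2,2} − I_{1,1}| = 0.00492988 < 0.01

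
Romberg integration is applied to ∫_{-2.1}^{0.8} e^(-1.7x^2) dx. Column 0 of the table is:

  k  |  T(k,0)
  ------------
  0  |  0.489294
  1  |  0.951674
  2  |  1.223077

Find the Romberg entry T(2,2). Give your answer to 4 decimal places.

1.3274

Richardson extrapolation on the trapezoidal column (denominator 4−1=3):
T(1,1) = 0.951674 + (0.951674 − 0.489294)/3 = 1.105801
T(2,1) = (4·1.223077 − 0.951674) / 3 = 1.313545
T(2,2) = 1.313545 + (1.313545 − 1.105801)/15 = 1.327395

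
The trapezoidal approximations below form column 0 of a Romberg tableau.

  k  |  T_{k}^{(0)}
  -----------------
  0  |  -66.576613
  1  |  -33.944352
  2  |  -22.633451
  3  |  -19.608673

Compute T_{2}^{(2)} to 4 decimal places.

-18.5829

Richardson extrapolation on the trapezoidal column (denominator 4−1=3):
T_{1}^{(1)} = -33.944352 + (-33.944352 − (-66.576613))/3 = -23.066932
T_{2}^{(1)} = -22.633451 + (-22.633451 − (-33.944352))/3 = -18.863151
T_{2}^{(2)} = -18.863151 + (-18.863151 − (-23.066932))/15 = -18.582899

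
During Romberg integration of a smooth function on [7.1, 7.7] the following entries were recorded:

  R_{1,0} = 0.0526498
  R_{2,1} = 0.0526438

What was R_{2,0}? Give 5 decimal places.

From R_{2,1} = (4·R_{2,0} − R_{1,0})/3, solve for R_{2,0}:
4·R_{2,0} = 3·0.0526438 + 0.0526498 = 0.2105812
R_{2,0} = 0.0526453

0.05265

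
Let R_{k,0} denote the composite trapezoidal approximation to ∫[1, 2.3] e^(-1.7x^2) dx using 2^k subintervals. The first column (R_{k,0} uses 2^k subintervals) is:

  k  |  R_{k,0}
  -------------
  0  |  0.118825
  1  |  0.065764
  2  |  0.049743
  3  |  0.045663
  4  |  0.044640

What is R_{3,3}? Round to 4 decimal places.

R_{1,1} = (4·0.065764 − 0.118825) / 3 = 0.048077
R_{2,1} = 0.049743 + (0.049743 − 0.065764)/3 = 0.044403
R_{3,1} = 0.045663 + (0.045663 − 0.049743)/3 = 0.044303
R_{2,2} = 0.044403 + (0.044403 − 0.048077)/15 = 0.044158
R_{3,2} = 0.044303 + (0.044303 − 0.044403)/15 = 0.044296
R_{3,3} = (64·0.044296 − 0.044158) / 63 = 0.044298

0.0443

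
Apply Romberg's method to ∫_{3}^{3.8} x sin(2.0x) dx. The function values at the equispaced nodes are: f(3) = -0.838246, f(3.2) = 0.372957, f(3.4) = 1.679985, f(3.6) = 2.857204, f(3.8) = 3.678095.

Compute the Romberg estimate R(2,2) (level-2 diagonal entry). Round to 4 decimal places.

R(0,0) (trapezoid, 1 panel, h=0.8000): 1.135940
R(1,0) (trapezoid, 2 panels, h=0.4000): 1.239964
R(2,0) (trapezoid, 4 panels, h=0.2000): 1.266014
R(1,1) = 1.239964 + (1.239964 − 1.135940)/3 = 1.274639
R(2,1) = 1.266014 + (1.266014 − 1.239964)/3 = 1.274697
R(2,2) = 1.274697 + (1.274697 − 1.274639)/15 = 1.274701

1.2747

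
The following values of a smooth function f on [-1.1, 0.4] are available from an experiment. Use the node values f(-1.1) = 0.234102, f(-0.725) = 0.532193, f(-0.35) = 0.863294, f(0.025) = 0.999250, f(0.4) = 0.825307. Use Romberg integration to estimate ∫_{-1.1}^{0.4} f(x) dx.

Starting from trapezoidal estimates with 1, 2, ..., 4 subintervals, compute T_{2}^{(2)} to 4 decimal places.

1.1130

T_{0}^{(0)} (trapezoid, 1 panel, h=1.5000): 0.794557
T_{1}^{(0)} (trapezoid, 2 panels, h=0.7500): 1.044749
T_{2}^{(0)} (trapezoid, 4 panels, h=0.3750): 1.096666
T_{1}^{(1)} = 1.044749 + (1.044749 − 0.794557)/3 = 1.128146
T_{2}^{(1)} = 1.096666 + (1.096666 − 1.044749)/3 = 1.113972
T_{2}^{(2)} = 1.113972 + (1.113972 − 1.128146)/15 = 1.113027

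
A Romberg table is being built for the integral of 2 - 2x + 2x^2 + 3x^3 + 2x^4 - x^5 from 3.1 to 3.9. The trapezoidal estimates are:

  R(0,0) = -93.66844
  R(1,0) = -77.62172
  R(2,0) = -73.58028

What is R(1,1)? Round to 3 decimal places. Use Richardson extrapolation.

-72.273

Richardson extrapolation on the trapezoidal column (denominator 4−1=3):
R(1,1) = -77.62172 + (-77.62172 − (-93.66844))/3 = -72.27281
(Column j=1 coincides with Simpson's rule on the same nodes.)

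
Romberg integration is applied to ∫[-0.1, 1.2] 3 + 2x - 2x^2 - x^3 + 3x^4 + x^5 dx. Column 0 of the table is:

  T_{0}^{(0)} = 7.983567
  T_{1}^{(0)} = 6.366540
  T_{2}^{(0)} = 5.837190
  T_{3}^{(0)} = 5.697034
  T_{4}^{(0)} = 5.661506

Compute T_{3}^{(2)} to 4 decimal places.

5.6496

Richardson extrapolation on the trapezoidal column (denominator 4−1=3):
T_{2}^{(1)} = (4·5.837190 − 6.366540) / 3 = 5.660740
T_{3}^{(1)} = 5.697034 + (5.697034 − 5.837190)/3 = 5.650315
T_{3}^{(2)} = 5.650315 + (5.650315 − 5.660740)/15 = 5.649620
(Column j=1 coincides with Simpson's rule on the same nodes.)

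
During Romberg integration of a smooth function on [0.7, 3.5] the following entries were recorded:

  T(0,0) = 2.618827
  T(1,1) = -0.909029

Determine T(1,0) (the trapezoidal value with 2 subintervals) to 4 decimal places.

-0.0271

From T(1,1) = (4·T(1,0) − T(0,0))/3, solve for T(1,0):
4·T(1,0) = 3·(-0.909029) + 2.618827 = -0.108260
T(1,0) = -0.027065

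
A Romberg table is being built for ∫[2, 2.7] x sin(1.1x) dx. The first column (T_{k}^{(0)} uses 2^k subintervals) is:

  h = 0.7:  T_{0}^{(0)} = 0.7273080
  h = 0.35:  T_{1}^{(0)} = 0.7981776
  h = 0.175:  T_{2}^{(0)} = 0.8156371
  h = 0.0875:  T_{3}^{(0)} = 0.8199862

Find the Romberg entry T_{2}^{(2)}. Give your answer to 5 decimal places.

T_{1}^{(1)} = (4·0.7981776 − 0.7273080) / 3 = 0.8218008
T_{2}^{(1)} = (4·0.8156371 − 0.7981776) / 3 = 0.8214569
T_{2}^{(2)} = 0.8214569 + (0.8214569 − 0.8218008)/15 = 0.8214340
(Column j=1 coincides with Simpson's rule on the same nodes.)

0.82143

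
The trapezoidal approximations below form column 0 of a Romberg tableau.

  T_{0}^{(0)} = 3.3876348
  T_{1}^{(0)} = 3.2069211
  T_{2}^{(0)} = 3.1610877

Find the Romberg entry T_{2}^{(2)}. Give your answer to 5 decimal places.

3.14575

Richardson extrapolation on the trapezoidal column (denominator 4−1=3):
T_{1}^{(1)} = 3.2069211 + (3.2069211 − 3.3876348)/3 = 3.1466832
T_{2}^{(1)} = 3.1610877 + (3.1610877 − 3.2069211)/3 = 3.1458099
T_{2}^{(2)} = 3.1458099 + (3.1458099 − 3.1466832)/15 = 3.1457517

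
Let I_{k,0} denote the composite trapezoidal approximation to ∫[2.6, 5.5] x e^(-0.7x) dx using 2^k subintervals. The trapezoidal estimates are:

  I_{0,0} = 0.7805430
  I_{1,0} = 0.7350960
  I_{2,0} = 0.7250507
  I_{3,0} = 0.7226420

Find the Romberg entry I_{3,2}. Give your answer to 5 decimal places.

0.72185

Richardson extrapolation on the trapezoidal column (denominator 4−1=3):
I_{2,1} = (4·0.7250507 − 0.7350960) / 3 = 0.7217023
I_{3,1} = (4·0.7226420 − 0.7250507) / 3 = 0.7218391
I_{3,2} = 0.7218391 + (0.7218391 − 0.7217023)/15 = 0.7218482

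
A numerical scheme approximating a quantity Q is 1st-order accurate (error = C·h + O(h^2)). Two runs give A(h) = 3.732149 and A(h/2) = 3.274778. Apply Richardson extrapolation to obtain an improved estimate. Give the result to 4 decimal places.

The leading error scales as h; refining by a factor of 2 reduces it by 2^1 = 2.
Extrapolated value = (2·A(h/2) − A(h)) / (2 − 1)
= (2·3.274778 − 3.732149) / 1
= 2.817407 / 1 = 2.817407

2.8174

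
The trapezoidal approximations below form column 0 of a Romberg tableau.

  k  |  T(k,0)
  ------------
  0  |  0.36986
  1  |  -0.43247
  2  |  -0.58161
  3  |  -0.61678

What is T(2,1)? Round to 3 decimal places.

Richardson extrapolation on the trapezoidal column (denominator 4−1=3):
T(2,1) = -0.58161 + (-0.58161 − (-0.43247))/3 = -0.63132
(Column j=1 coincides with Simpson's rule on the same nodes.)

-0.631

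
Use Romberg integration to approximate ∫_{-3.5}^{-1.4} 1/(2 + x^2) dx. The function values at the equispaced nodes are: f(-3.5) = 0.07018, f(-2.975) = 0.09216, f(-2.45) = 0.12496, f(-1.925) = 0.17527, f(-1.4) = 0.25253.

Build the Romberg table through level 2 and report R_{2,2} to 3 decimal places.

R_{0,0} (trapezoid, 1 panel, h=2.1000): 0.33885
R_{1,0} (trapezoid, 2 panels, h=1.0500): 0.30063
R_{2,0} (trapezoid, 4 panels, h=0.5250): 0.29072
R_{1,1} = 0.30063 + (0.30063 − 0.33885)/3 = 0.28789
R_{2,1} = 0.29072 + (0.29072 − 0.30063)/3 = 0.28742
R_{2,2} = 0.28742 + (0.28742 − 0.28789)/15 = 0.28739

0.287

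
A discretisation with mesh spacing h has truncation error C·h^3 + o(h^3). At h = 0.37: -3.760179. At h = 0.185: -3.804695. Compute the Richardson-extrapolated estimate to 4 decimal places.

-3.8111

The leading error scales as h^3; refining by a factor of 2 reduces it by 2^3 = 8.
Extrapolated value = (8·A(h/2) − A(h)) / (8 − 1)
= (8·(-3.804695) − (-3.760179)) / 7
= -26.677381 / 7 = -3.811054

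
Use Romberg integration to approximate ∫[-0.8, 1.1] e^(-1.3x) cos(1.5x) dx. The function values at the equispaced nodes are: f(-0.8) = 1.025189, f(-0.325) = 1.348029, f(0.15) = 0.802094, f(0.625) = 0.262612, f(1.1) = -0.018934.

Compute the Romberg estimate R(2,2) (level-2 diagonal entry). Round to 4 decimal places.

1.4400

R(0,0) (trapezoid, 1 panel, h=1.9000): 0.955942
R(1,0) (trapezoid, 2 panels, h=0.9500): 1.239960
R(2,0) (trapezoid, 4 panels, h=0.4750): 1.385035
R(1,1) = 1.239960 + (1.239960 − 0.955942)/3 = 1.334633
R(2,1) = 1.385035 + (1.385035 − 1.239960)/3 = 1.433393
R(2,2) = 1.433393 + (1.433393 − 1.334633)/15 = 1.439977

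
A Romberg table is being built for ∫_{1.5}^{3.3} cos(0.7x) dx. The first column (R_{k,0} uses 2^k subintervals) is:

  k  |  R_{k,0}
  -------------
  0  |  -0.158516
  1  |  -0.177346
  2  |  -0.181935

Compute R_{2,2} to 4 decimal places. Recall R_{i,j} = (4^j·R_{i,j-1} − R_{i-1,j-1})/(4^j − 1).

-0.1835

R_{1,1} = -0.177346 + (-0.177346 − (-0.158516))/3 = -0.183623
R_{2,1} = (4·(-0.181935) − (-0.177346)) / 3 = -0.183465
R_{2,2} = -0.183465 + (-0.183465 − (-0.183623))/15 = -0.183454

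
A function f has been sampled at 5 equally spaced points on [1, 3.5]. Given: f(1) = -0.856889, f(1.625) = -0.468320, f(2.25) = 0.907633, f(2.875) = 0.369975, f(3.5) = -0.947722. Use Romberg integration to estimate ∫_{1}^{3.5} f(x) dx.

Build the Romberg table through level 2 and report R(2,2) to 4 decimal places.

-0.1358

R(0,0) (trapezoid, 1 panel, h=2.5000): -2.255764
R(1,0) (trapezoid, 2 panels, h=1.2500): 0.006659
R(2,0) (trapezoid, 4 panels, h=0.6250): -0.058136
R(1,1) = 0.006659 + (0.006659 − (-2.255764))/3 = 0.760800
R(2,1) = -0.058136 + (-0.058136 − 0.006659)/3 = -0.079734
R(2,2) = -0.079734 + (-0.079734 − 0.760800)/15 = -0.135770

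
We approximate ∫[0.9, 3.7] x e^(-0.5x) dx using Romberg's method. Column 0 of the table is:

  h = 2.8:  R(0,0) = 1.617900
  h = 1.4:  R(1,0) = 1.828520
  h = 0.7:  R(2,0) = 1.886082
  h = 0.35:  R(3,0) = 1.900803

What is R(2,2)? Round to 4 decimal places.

R(1,1) = (4·1.828520 − 1.617900) / 3 = 1.898727
R(2,1) = (4·1.886082 − 1.828520) / 3 = 1.905269
R(2,2) = (16·1.905269 − 1.898727) / 15 = 1.905705

1.9057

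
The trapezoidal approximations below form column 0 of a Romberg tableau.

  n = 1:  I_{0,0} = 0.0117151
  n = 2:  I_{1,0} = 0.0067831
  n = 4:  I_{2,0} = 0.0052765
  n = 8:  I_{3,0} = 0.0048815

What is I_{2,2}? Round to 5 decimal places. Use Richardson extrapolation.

Richardson extrapolation on the trapezoidal column (denominator 4−1=3):
I_{1,1} = 0.0067831 + (0.0067831 − 0.0117151)/3 = 0.0051391
I_{2,1} = 0.0052765 + (0.0052765 − 0.0067831)/3 = 0.0047743
I_{2,2} = (16·0.0047743 − 0.0051391) / 15 = 0.0047500

0.00475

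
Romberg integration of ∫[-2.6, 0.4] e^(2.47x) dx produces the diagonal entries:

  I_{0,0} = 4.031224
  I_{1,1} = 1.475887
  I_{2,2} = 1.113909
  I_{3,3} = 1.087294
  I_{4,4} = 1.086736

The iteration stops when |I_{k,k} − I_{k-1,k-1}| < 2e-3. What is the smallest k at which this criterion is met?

|I_{1,1} − I_{0,0}| = 2.555337 ≥ 2e-3
|I_{2,2} − I_{1,1}| = 0.361978 ≥ 2e-3
|I_{3,3} − I_{2,2}| = 0.026615 ≥ 2e-3
|I_{4,4} − I_{3,3}| = 0.000558 < 2e-3

k = 4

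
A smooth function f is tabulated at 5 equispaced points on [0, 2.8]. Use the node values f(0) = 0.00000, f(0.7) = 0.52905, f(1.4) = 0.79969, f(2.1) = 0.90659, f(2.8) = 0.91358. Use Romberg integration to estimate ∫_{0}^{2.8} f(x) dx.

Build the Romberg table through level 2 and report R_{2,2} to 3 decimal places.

R_{0,0} (trapezoid, 1 panel, h=2.8000): 1.27901
R_{1,0} (trapezoid, 2 panels, h=1.4000): 1.75907
R_{2,0} (trapezoid, 4 panels, h=0.7000): 1.88448
R_{1,1} = 1.75907 + (1.75907 − 1.27901)/3 = 1.91909
R_{2,1} = 1.88448 + (1.88448 − 1.75907)/3 = 1.92628
R_{2,2} = 1.92628 + (1.92628 − 1.91909)/15 = 1.92676

1.927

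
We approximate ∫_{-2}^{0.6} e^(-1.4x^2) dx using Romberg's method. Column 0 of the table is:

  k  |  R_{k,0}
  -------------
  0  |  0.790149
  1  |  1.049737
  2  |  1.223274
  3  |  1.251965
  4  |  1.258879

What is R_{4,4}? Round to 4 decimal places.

Richardson extrapolation on the trapezoidal column (denominator 4−1=3):
R_{1,1} = (4·1.049737 − 0.790149) / 3 = 1.136266
R_{2,1} = 1.223274 + (1.223274 − 1.049737)/3 = 1.281120
R_{3,1} = 1.251965 + (1.251965 − 1.223274)/3 = 1.261529
R_{4,1} = 1.258879 + (1.258879 − 1.251965)/3 = 1.261184
R_{2,2} = (16·1.281120 − 1.136266) / 15 = 1.290777
R_{3,2} = (16·1.261529 − 1.281120) / 15 = 1.260223
R_{4,2} = (16·1.261184 − 1.261529) / 15 = 1.261161
R_{3,3} = (64·1.260223 − 1.290777) / 63 = 1.259738
R_{4,3} = (64·1.261161 − 1.260223) / 63 = 1.261176
R_{4,4} = 1.261176 + (1.261176 − 1.259738)/255 = 1.261182
(Column j=1 coincides with Simpson's rule on the same nodes.)

1.2612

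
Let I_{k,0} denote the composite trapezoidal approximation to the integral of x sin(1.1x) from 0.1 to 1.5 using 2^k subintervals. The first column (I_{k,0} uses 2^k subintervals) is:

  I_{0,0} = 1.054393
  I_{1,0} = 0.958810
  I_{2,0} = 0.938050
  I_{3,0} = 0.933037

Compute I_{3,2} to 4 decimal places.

Richardson extrapolation on the trapezoidal column (denominator 4−1=3):
I_{2,1} = 0.938050 + (0.938050 − 0.958810)/3 = 0.931130
I_{3,1} = (4·0.933037 − 0.938050) / 3 = 0.931366
I_{3,2} = 0.931366 + (0.931366 − 0.931130)/15 = 0.931382

0.9314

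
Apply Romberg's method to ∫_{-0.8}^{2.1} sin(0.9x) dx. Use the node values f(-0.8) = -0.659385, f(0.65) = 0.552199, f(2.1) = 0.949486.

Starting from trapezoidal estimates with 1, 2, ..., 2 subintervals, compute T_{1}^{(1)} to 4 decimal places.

1.2078

T_{0}^{(0)} (trapezoid, 1 panel, h=2.9000): 0.420646
T_{1}^{(0)} (trapezoid, 2 panels, h=1.4500): 1.011012
T_{1}^{(1)} = 1.011012 + (1.011012 − 0.420646)/3 = 1.207801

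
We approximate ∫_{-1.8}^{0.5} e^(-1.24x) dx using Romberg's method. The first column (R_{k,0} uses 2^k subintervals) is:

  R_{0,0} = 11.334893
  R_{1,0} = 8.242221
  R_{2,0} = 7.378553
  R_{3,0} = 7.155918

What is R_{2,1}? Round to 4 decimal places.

Richardson extrapolation on the trapezoidal column (denominator 4−1=3):
R_{2,1} = (4·7.378553 − 8.242221) / 3 = 7.090664

7.0907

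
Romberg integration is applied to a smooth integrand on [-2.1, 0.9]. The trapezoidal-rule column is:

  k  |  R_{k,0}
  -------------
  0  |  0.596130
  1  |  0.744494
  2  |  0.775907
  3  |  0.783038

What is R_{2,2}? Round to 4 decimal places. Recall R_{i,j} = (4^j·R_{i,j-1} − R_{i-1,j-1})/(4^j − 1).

Richardson extrapolation on the trapezoidal column (denominator 4−1=3):
R_{1,1} = (4·0.744494 − 0.596130) / 3 = 0.793949
R_{2,1} = 0.775907 + (0.775907 − 0.744494)/3 = 0.786378
R_{2,2} = (16·0.786378 − 0.793949) / 15 = 0.785873

0.7859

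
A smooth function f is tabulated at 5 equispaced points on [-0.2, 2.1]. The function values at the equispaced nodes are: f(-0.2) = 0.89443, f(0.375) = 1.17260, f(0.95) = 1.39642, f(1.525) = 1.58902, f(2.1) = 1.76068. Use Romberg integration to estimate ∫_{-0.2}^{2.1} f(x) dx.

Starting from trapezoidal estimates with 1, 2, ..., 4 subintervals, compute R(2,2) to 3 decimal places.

3.162

R(0,0) (trapezoid, 1 panel, h=2.3000): 3.05338
R(1,0) (trapezoid, 2 panels, h=1.1500): 3.13257
R(2,0) (trapezoid, 4 panels, h=0.5750): 3.15422
R(1,1) = 3.13257 + (3.13257 − 3.05338)/3 = 3.15897
R(2,1) = 3.15422 + (3.15422 − 3.13257)/3 = 3.16144
R(2,2) = 3.16144 + (3.16144 − 3.15897)/15 = 3.16160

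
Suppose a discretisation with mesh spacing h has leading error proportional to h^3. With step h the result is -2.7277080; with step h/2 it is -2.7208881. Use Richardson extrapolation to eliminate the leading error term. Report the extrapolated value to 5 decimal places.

-2.71991

The leading error scales as h^3; refining by a factor of 2 reduces it by 2^3 = 8.
Extrapolated value = (8·A(h/2) − A(h)) / (8 − 1)
= (8·(-2.7208881) − (-2.7277080)) / 7
= -19.0393968 / 7 = -2.7199138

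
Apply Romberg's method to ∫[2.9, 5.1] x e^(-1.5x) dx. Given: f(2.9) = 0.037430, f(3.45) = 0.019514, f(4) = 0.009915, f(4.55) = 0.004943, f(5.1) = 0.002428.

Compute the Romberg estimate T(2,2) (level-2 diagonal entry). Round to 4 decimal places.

0.0289

T(0,0) (trapezoid, 1 panel, h=2.2000): 0.043844
T(1,0) (trapezoid, 2 panels, h=1.1000): 0.032828
T(2,0) (trapezoid, 4 panels, h=0.5500): 0.029866
T(1,1) = 0.032828 + (0.032828 − 0.043844)/3 = 0.029156
T(2,1) = 0.029866 + (0.029866 − 0.032828)/3 = 0.028879
T(2,2) = 0.028879 + (0.028879 − 0.029156)/15 = 0.028861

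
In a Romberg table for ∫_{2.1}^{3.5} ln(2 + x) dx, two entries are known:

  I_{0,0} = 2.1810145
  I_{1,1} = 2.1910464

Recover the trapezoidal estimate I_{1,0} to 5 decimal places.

From I_{1,1} = (4·I_{1,0} − I_{0,0})/3, solve for I_{1,0}:
4·I_{1,0} = 3·2.1910464 + 2.1810145 = 8.7541537
I_{1,0} = 2.1885384

2.18854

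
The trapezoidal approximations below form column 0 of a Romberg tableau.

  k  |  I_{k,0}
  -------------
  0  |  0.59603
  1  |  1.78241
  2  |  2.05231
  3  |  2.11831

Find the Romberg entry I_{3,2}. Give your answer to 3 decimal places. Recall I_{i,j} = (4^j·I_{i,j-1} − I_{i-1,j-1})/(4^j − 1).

2.140

Richardson extrapolation on the trapezoidal column (denominator 4−1=3):
I_{2,1} = 2.05231 + (2.05231 − 1.78241)/3 = 2.14228
I_{3,1} = 2.11831 + (2.11831 − 2.05231)/3 = 2.14031
I_{3,2} = (16·2.14031 − 2.14228) / 15 = 2.14018
(Column j=1 coincides with Simpson's rule on the same nodes.)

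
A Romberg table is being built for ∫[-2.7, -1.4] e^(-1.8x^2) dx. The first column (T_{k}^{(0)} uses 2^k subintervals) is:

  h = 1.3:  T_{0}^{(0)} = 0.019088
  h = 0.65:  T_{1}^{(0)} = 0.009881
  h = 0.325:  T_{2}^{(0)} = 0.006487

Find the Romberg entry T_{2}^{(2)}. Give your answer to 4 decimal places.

Richardson extrapolation on the trapezoidal column (denominator 4−1=3):
T_{1}^{(1)} = (4·0.009881 − 0.019088) / 3 = 0.006812
T_{2}^{(1)} = 0.006487 + (0.006487 − 0.009881)/3 = 0.005356
T_{2}^{(2)} = 0.005356 + (0.005356 − 0.006812)/15 = 0.005259
(Column j=1 coincides with Simpson's rule on the same nodes.)

0.0053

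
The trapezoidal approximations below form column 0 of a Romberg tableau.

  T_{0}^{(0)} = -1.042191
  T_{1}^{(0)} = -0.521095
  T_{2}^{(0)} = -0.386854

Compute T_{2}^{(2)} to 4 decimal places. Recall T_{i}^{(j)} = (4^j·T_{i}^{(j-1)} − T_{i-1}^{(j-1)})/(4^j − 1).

T_{1}^{(1)} = -0.521095 + (-0.521095 − (-1.042191))/3 = -0.347396
T_{2}^{(1)} = (4·(-0.386854) − (-0.521095)) / 3 = -0.342107
T_{2}^{(2)} = (16·(-0.342107) − (-0.347396)) / 15 = -0.341754

-0.3418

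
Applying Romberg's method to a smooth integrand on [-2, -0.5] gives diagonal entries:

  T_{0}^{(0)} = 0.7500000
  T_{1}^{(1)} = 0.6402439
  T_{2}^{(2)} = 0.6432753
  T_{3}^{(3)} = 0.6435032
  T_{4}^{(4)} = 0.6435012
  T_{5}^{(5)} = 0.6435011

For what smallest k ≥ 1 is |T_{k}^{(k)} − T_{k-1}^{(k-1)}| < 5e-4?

k = 3

|T_{1}^{(1)} − T_{0}^{(0)}| = 0.1097561 ≥ 5e-4
|T_{2}^{(2)} − T_{1}^{(1)}| = 0.0030314 ≥ 5e-4
|T_{3}^{(3)} − T_{2}^{(2)}| = 0.0002279 < 5e-4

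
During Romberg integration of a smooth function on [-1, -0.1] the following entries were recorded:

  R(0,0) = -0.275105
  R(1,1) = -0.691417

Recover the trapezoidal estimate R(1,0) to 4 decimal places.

From R(1,1) = (4·R(1,0) − R(0,0))/3, solve for R(1,0):
4·R(1,0) = 3·(-0.691417) + (-0.275105) = -2.349356
R(1,0) = -0.587339

-0.5873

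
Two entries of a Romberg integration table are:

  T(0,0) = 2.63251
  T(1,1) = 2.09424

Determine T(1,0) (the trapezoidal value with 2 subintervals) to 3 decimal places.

2.229

From T(1,1) = (4·T(1,0) − T(0,0))/3, solve for T(1,0):
4·T(1,0) = 3·2.09424 + 2.63251 = 8.91523
T(1,0) = 2.22881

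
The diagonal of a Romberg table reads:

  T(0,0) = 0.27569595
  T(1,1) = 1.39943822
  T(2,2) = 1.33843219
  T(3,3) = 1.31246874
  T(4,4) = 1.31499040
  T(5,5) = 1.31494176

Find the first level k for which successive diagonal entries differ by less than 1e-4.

|T(1,1) − T(0,0)| = 1.12374227 ≥ 1e-4
|T(2,2) − T(1,1)| = 0.06100603 ≥ 1e-4
|T(3,3) − T(2,2)| = 0.02596345 ≥ 1e-4
|T(4,4) − T(3,3)| = 0.00252166 ≥ 1e-4
|T(5,5) − T(4,4)| = 0.00004864 < 1e-4

k = 5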